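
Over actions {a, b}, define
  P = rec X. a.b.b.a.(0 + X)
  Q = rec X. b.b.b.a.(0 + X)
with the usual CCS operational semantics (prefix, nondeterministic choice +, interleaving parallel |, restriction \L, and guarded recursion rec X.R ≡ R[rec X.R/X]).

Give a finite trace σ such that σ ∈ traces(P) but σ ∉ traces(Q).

a

Reachable graph of P (5 states):
  m0 = rec X. a.b.b.a.(0 + X) → -a-> m1
  m1 = b.b.a.(0 + (rec X. a.b.b.a.(0 + X))) → -b-> m2
  m2 = b.a.(0 + (rec X. a.b.b.a.(0 + X))) → -b-> m3
  m3 = a.(0 + (rec X. a.b.b.a.(0 + X))) → -a-> m4
  m4 = 0 + (rec X. a.b.b.a.(0 + X)) → -a-> m1
Reachable graph of Q (5 states):
  n0 = rec X. b.b.b.a.(0 + X) → -b-> n1
  n1 = b.b.a.(0 + (rec X. b.b.b.a.(0 + X))) → -b-> n2
  n2 = b.a.(0 + (rec X. b.b.b.a.(0 + X))) → -b-> n3
  n3 = a.(0 + (rec X. b.b.b.a.(0 + X))) → -a-> n4
  n4 = 0 + (rec X. b.b.b.a.(0 + X)) → -b-> n1
Executing a from P (initial set {m0}):
  [1] a ⇒ {m1}
  P completes σ.
Executing a from Q (initial set {n0}):
  [1] a ⇒ no successor for Q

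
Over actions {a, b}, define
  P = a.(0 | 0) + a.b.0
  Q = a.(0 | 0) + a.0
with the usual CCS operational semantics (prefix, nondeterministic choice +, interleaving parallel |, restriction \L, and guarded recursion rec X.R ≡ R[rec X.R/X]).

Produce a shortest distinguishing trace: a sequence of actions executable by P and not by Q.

Reachable graph of P (4 states):
  s0 = a.(0 | 0) + a.b.0 | --a--▸ s1, --a--▸ s2
  s1 = 0 | 0 | stopped
  s2 = b.0 | --b--▸ s3
  s3 = 0 | stopped
Reachable graph of Q (3 states):
  t0 = a.(0 | 0) + a.0 | --a--▸ t1, --a--▸ t2
  t1 = 0 | stopped
  t2 = 0 | 0 | stopped
Run σ = ⟨ab⟩ on P: start {s0}
  [1] a ⇒ {s1, s2}
  [2] b ⇒ {s3}
  P completes σ.
Run σ = ⟨ab⟩ on Q: start {t0}
  [1] a ⇒ {t1, t2}
  [2] b ⇒ ∅  — Q cannot continue

ab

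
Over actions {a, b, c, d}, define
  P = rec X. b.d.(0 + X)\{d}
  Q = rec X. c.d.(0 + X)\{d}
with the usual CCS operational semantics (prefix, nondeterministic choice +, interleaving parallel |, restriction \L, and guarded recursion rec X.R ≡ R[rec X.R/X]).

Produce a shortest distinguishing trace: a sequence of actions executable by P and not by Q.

b

P's transition system — 4 states:
  m0 = rec X. b.d.(0 + X)\{d} ⊢ —b→ m1
  m1 = d.(0 + (rec X. b.d.(0 + X)\{d}))\{d} ⊢ —d→ m2
  m2 = (0 + (rec X. b.d.(0 + X)\{d}))\{d} ⊢ —b→ m3
  m3 = (d.(0 + (rec X. b.d.(0 + X)\{d}))\{d})\{d} ⊢ ·
Q's transition system — 4 states:
  n0 = rec X. c.d.(0 + X)\{d} ⊢ —c→ n1
  n1 = d.(0 + (rec X. c.d.(0 + X)\{d}))\{d} ⊢ —d→ n2
  n2 = (0 + (rec X. c.d.(0 + X)\{d}))\{d} ⊢ —c→ n3
  n3 = (d.(0 + (rec X. c.d.(0 + X)\{d}))\{d})\{d} ⊢ ·
Run σ = ⟨b⟩ on P: start {m0}
  after b @ step 1: {m1}
  ✓ P
Run σ = ⟨b⟩ on Q: start {n0}
  after b @ step 1: no successor for Q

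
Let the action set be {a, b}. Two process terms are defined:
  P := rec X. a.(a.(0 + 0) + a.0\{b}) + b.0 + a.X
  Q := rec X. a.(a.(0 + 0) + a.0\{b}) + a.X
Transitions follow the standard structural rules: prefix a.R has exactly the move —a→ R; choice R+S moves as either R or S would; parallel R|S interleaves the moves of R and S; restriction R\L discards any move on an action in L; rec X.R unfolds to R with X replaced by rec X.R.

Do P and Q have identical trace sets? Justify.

LTS(P): 5 reachable states
  s0 = rec X. a.(a.(0 + 0) + a.0\{b}) + b.0 + a.X has moves -a-> s0, -a-> s1, -b-> s2
  s1 = a.(0 + 0) + a.0\{b} has moves -a-> s3, -a-> s4
  s2 = 0 has moves stopped
  s3 = 0 + 0 has moves stopped
  s4 = 0\{b} has moves stopped
LTS(Q): 4 reachable states
  t0 = rec X. a.(a.(0 + 0) + a.0\{b}) + a.X has moves -a-> t0, -a-> t1
  t1 = a.(0 + 0) + a.0\{b} has moves -a-> t2, -a-> t3
  t2 = 0 + 0 has moves stopped
  t3 = 0\{b} has moves stopped
Run σ = ⟨b⟩ on P: start {s0}
  step 1 (b): {s2}
  P completes σ.
Run σ = ⟨b⟩ on Q: start {t0}
  step 1 (b): ∅ (Q stuck)

trace-distinct — witness ⟨b⟩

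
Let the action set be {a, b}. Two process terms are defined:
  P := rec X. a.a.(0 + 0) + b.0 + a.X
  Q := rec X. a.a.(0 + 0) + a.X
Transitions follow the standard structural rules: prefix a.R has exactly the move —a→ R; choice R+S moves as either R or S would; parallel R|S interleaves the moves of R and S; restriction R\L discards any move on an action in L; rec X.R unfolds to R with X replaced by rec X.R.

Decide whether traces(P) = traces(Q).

P's transition system — 4 states:
  s0 = rec X. a.a.(0 + 0) + b.0 + a.X | -a-> s0, -a-> s1, -b-> s2
  s1 = a.(0 + 0) | -a-> s3
  s2 = 0 | ·
  s3 = 0 + 0 | ·
Q's transition system — 3 states:
  t0 = rec X. a.a.(0 + 0) + a.X | -a-> t0, -a-> t1
  t1 = a.(0 + 0) | -a-> t2
  t2 = 0 + 0 | ·
Trace ⟨b⟩ through P, begin at {s0}:
  [1] b ⇒ {s2}
  P completes σ.
Trace ⟨b⟩ through Q, begin at {t0}:
  [1] b ⇒ ∅ (Q stuck)

NO — witness ⟨b⟩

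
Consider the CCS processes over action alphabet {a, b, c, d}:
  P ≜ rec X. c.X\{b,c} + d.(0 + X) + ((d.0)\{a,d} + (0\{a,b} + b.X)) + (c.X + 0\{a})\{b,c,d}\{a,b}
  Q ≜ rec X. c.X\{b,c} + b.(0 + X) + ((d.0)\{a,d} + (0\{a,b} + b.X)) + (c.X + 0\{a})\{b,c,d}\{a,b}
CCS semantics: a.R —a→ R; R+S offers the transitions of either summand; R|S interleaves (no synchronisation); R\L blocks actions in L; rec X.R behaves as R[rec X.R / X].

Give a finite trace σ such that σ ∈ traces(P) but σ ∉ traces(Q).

Reachable graph of P (4 states):
  s0 = rec X. c.X\{b,c} + d.(0 + X) + ((d.0)\{a,d} + (0\{a,b} + b.X)) + (c.X + 0\{a})\{b,c,d}\{a,b} → —b→ s0, —c→ s1, —d→ s2
  s1 = (rec X. c.X\{b,c} + d.(0 + X) + ((d.0)\{a,d} + (0\{a,b} + b.X)) + (c.X + 0\{a})\{b,c,d}\{a,b})\{b,c} → —d→ s3
  s2 = 0 + (rec X. c.X\{b,c} + d.(0 + X) + ((d.0)\{a,d} + (0\{a,b} + b.X)) + (c.X + 0\{a})\{b,c,d}\{a,b}) → —b→ s0, —c→ s1, —d→ s2
  s3 = (0 + (rec X. c.X\{b,c} + d.(0 + X) + ((d.0)\{a,d} + (0\{a,b} + b.X)) + (c.X + 0\{a})\{b,c,d}\{a,b}))\{b,c} → —d→ s3
Reachable graph of Q (3 states):
  t0 = rec X. c.X\{b,c} + b.(0 + X) + ((d.0)\{a,d} + (0\{a,b} + b.X)) + (c.X + 0\{a})\{b,c,d}\{a,b} → —b→ t0, —b→ t1, —c→ t2
  t1 = 0 + (rec X. c.X\{b,c} + b.(0 + X) + ((d.0)\{a,d} + (0\{a,b} + b.X)) + (c.X + 0\{a})\{b,c,d}\{a,b}) → —b→ t0, —b→ t1, —c→ t2
  t2 = (rec X. c.X\{b,c} + b.(0 + X) + ((d.0)\{a,d} + (0\{a,b} + b.X)) + (c.X + 0\{a})\{b,c,d}\{a,b})\{b,c} → ∅
Executing d from P (initial set {s0}):
  step 1 (d): {s2}
  — P admits the full trace.
Executing d from Q (initial set {t0}):
  step 1 (d): ∅ (Q stuck)

d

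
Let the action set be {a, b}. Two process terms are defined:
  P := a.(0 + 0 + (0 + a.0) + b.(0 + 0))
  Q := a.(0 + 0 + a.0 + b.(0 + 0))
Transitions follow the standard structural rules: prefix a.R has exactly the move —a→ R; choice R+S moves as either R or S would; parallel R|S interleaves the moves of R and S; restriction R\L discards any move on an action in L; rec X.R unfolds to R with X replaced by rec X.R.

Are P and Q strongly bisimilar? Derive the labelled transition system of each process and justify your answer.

YES

Reachable graph of P (4 states):
  u0 = a.(0 + 0 + (0 + a.0) + b.(0 + 0)) → -a-> u1
  u1 = 0 + 0 + (0 + a.0) + b.(0 + 0) → -a-> u2, -b-> u3
  u2 = 0 → deadlocked
  u3 = 0 + 0 → deadlocked
Reachable graph of Q (4 states):
  v0 = a.(0 + 0 + a.0 + b.(0 + 0)) → -a-> v1
  v1 = 0 + 0 + a.0 + b.(0 + 0) → -a-> v2, -b-> v3
  v2 = 0 → deadlocked
  v3 = 0 + 0 → deadlocked
Bisimilarity quotient blocks:
  B0 = {u0, v0}
  B1 = {u1, v1}
  B2 = {u2, u3, v2, v3}
u0 ∈ B0, v0 ∈ B0 → same block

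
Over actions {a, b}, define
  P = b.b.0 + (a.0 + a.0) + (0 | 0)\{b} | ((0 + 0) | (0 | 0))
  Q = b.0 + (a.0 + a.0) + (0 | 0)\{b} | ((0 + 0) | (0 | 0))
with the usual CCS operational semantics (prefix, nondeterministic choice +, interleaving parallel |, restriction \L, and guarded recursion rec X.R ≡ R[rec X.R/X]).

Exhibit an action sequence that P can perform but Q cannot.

bb

LTS(P): 3 reachable states
  s0 = b.b.0 + (a.0 + a.0) + (0 | 0)\{b} | ((0 + 0) | (0 | 0)) has moves -a-> s1, -b-> s2
  s1 = 0 has moves (no moves)
  s2 = b.0 has moves -b-> s1
LTS(Q): 2 reachable states
  t0 = b.0 + (a.0 + a.0) + (0 | 0)\{b} | ((0 + 0) | (0 | 0)) has moves -a-> t1, -b-> t1
  t1 = 0 has moves (no moves)
Trace ⟨bb⟩ through P, begin at {s0}:
  after b @ step 1: {s2}
  after b @ step 2: {s1}
  — P admits the full trace.
Trace ⟨bb⟩ through Q, begin at {t0}:
  after b @ step 1: {t1}
  after b @ step 2: no successor for Q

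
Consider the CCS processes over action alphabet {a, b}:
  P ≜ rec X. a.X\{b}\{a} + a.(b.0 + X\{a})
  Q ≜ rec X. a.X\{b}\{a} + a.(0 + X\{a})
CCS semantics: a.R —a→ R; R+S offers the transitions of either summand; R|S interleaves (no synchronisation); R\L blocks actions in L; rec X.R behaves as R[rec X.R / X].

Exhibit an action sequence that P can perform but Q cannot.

ab

LTS(P): 4 reachable states
  p0 = rec X. a.X\{b}\{a} + a.(b.0 + X\{a}) | ··a··> p1, ··a··> p2
  p1 = (rec X. a.X\{b}\{a} + a.(b.0 + X\{a}))\{b}\{a} | (no moves)
  p2 = b.0 + (rec X. a.X\{b}\{a} + a.(b.0 + X\{a}))\{a} | ··b··> p3
  p3 = 0 | (no moves)
LTS(Q): 3 reachable states
  q0 = rec X. a.X\{b}\{a} + a.(0 + X\{a}) | ··a··> q1, ··a··> q2
  q1 = (rec X. a.X\{b}\{a} + a.(0 + X\{a}))\{b}\{a} | (no moves)
  q2 = 0 + (rec X. a.X\{b}\{a} + a.(0 + X\{a}))\{a} | (no moves)
Executing ab from P (initial set {p0}):
  after a @ step 1: {p1, p2}
  after b @ step 2: {p3}
  — P admits the full trace.
Executing ab from Q (initial set {q0}):
  after a @ step 1: {q1, q2}
  after b @ step 2: ∅  — Q cannot continue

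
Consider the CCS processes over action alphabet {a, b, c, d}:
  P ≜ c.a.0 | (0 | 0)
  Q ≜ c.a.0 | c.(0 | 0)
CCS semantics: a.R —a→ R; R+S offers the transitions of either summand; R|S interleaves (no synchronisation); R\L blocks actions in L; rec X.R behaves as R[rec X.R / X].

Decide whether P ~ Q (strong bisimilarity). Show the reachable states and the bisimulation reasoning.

Reachable graph of P (3 states):
  u0 = c.a.0 | (0 | 0) has moves -c-> u1
  u1 = a.0 | (0 | 0) has moves -a-> u2
  u2 = 0 | (0 | 0) has moves stopped
Reachable graph of Q (6 states):
  v0 = c.a.0 | c.(0 | 0) has moves -c-> v1, -c-> v2
  v1 = a.0 | c.(0 | 0) has moves -a-> v3, -c-> v4
  v2 = c.a.0 | (0 | 0) has moves -c-> v4
  v3 = 0 | c.(0 | 0) has moves -c-> v5
  v4 = a.0 | (0 | 0) has moves -a-> v5
  v5 = 0 | (0 | 0) has moves stopped
Coarsest stable partition (strong bisimilarity classes):
  B0 = {u0, v2}
  B1 = {u1, v4}
  B2 = {u2, v5}
  B3 = {v0}
  B4 = {v1}
  B5 = {v3}
u0 ∈ B0, v0 ∈ B3 → different blocks

P ≁ Q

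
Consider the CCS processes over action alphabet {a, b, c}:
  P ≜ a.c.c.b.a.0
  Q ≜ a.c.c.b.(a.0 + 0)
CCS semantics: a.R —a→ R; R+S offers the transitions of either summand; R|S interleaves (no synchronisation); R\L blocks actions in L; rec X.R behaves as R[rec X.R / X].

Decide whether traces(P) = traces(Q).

Reachable graph of P (6 states):
  m0 = a.c.c.b.a.0 ⊢ =a=> m1
  m1 = c.c.b.a.0 ⊢ =c=> m2
  m2 = c.b.a.0 ⊢ =c=> m3
  m3 = b.a.0 ⊢ =b=> m4
  m4 = a.0 ⊢ =a=> m5
  m5 = 0 ⊢ stopped
Reachable graph of Q (6 states):
  n0 = a.c.c.b.(a.0 + 0) ⊢ =a=> n1
  n1 = c.c.b.(a.0 + 0) ⊢ =c=> n2
  n2 = c.b.(a.0 + 0) ⊢ =c=> n3
  n3 = b.(a.0 + 0) ⊢ =b=> n4
  n4 = a.0 + 0 ⊢ =a=> n5
  n5 = 0 ⊢ stopped
Bisimilarity quotient blocks:
  B0 = {m0, n0}
  B1 = {m1, n1}
  B2 = {m2, n2}
  B3 = {m3, n3}
  B4 = {m4, n4}
  B5 = {m5, n5}
m0 ∈ B0, n0 ∈ B0 → same block
Bisimilar ⇒ trace-equivalent.

trace-equivalent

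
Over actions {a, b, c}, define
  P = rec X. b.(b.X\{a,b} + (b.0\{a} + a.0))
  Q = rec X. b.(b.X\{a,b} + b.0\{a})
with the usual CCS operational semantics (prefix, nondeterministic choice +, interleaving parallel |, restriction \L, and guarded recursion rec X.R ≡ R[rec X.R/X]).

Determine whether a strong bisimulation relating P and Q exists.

Reachable graph of P (5 states):
  u0 = rec X. b.(b.X\{a,b} + (b.0\{a} + a.0)) has moves -b-> u1
  u1 = b.(rec X. b.(b.X\{a,b} + (b.0\{a} + a.0)))\{a,b} + (b.0\{a} + a.0) has moves -a-> u2, -b-> u3, -b-> u4
  u2 = 0 has moves stopped
  u3 = (rec X. b.(b.X\{a,b} + (b.0\{a} + a.0)))\{a,b} has moves stopped
  u4 = 0\{a} has moves stopped
Reachable graph of Q (4 states):
  v0 = rec X. b.(b.X\{a,b} + b.0\{a}) has moves -b-> v1
  v1 = b.(rec X. b.(b.X\{a,b} + b.0\{a}))\{a,b} + b.0\{a} has moves -b-> v2, -b-> v3
  v2 = (rec X. b.(b.X\{a,b} + b.0\{a}))\{a,b} has moves stopped
  v3 = 0\{a} has moves stopped
Coarsest stable partition (strong bisimilarity classes):
  B0 = {u0}
  B1 = {u1}
  B2 = {u2, u3, u4, v2, v3}
  B3 = {v0}
  B4 = {v1}
u0 ∈ B0, v0 ∈ B3 → different blocks

not bisimilar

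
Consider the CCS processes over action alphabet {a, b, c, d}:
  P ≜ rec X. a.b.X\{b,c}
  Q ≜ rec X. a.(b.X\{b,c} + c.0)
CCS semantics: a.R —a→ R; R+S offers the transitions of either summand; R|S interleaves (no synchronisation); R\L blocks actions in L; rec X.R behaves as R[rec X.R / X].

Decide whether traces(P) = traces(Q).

LTS(P): 4 reachable states
  u0 = rec X. a.b.X\{b,c} ⊢ ··a··> u1
  u1 = b.(rec X. a.b.X\{b,c})\{b,c} ⊢ ··b··> u2
  u2 = (rec X. a.b.X\{b,c})\{b,c} ⊢ ··a··> u3
  u3 = (b.(rec X. a.b.X\{b,c})\{b,c})\{b,c} ⊢ (no moves)
LTS(Q): 5 reachable states
  v0 = rec X. a.(b.X\{b,c} + c.0) ⊢ ··a··> v1
  v1 = b.(rec X. a.(b.X\{b,c} + c.0))\{b,c} + c.0 ⊢ ··b··> v2, ··c··> v3
  v2 = (rec X. a.(b.X\{b,c} + c.0))\{b,c} ⊢ ··a··> v4
  v3 = 0 ⊢ (no moves)
  v4 = (b.(rec X. a.(b.X\{b,c} + c.0))\{b,c} + c.0)\{b,c} ⊢ (no moves)
Trace ⟨ac⟩ through Q, begin at {v0}:
  [1] a ⇒ {v1}
  [2] c ⇒ {v3}
  Q completes σ.
Trace ⟨ac⟩ through P, begin at {u0}:
  [1] a ⇒ {u1}
  [2] c ⇒ ∅  — P cannot continue

traces(P) ≠ traces(Q) — witness ⟨ac⟩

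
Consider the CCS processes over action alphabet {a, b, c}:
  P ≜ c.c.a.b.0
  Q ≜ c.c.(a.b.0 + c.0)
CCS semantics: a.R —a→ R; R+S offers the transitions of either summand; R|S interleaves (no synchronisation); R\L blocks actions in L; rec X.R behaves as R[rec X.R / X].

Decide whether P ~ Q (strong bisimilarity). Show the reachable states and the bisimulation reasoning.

LTS(P): 5 reachable states
  u0 = c.c.a.b.0 ⊢ =c=> u1
  u1 = c.a.b.0 ⊢ =c=> u2
  u2 = a.b.0 ⊢ =a=> u3
  u3 = b.0 ⊢ =b=> u4
  u4 = 0 ⊢ deadlocked
LTS(Q): 5 reachable states
  v0 = c.c.(a.b.0 + c.0) ⊢ =c=> v1
  v1 = c.(a.b.0 + c.0) ⊢ =c=> v2
  v2 = a.b.0 + c.0 ⊢ =a=> v3, =c=> v4
  v3 = b.0 ⊢ =b=> v4
  v4 = 0 ⊢ deadlocked
Partition-refinement fixed point:
  B0 = {u0}
  B1 = {u1}
  B2 = {u2}
  B3 = {u3, v3}
  B4 = {u4, v4}
  B5 = {v0}
  B6 = {v1}
  B7 = {v2}
u0 ∈ B0, v0 ∈ B5 → different blocks

P ≁ Q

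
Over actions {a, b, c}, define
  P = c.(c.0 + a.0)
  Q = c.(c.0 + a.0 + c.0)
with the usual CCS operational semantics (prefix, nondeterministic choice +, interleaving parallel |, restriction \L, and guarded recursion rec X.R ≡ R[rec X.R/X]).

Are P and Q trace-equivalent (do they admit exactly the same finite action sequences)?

trace-equivalent

P's transition system — 3 states:
  u0 = c.(c.0 + a.0) ⊢ ··c··> u1
  u1 = c.0 + a.0 ⊢ ··a··> u2, ··c··> u2
  u2 = 0 ⊢ (no moves)
Q's transition system — 3 states:
  v0 = c.(c.0 + a.0 + c.0) ⊢ ··c··> v1
  v1 = c.0 + a.0 + c.0 ⊢ ··a··> v2, ··c··> v2
  v2 = 0 ⊢ (no moves)
Coarsest stable partition (strong bisimilarity classes):
  B0 = {u0, v0}
  B1 = {u1, v1}
  B2 = {u2, v2}
u0 ∈ B0, v0 ∈ B0 → same block
Bisimilar ⇒ trace-equivalent.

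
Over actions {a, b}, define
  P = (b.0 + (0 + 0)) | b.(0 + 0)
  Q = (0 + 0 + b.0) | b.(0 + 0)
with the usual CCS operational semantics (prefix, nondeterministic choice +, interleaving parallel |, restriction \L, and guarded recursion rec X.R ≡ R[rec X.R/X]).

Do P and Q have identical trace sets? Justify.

LTS(P): 4 reachable states
  p0 = (b.0 + (0 + 0)) | b.(0 + 0) | ··b··> p1, ··b··> p2
  p1 = (b.0 + (0 + 0)) | (0 + 0) | ··b··> p3
  p2 = 0 | b.(0 + 0) | ··b··> p3
  p3 = 0 | (0 + 0) | (no moves)
LTS(Q): 4 reachable states
  q0 = (0 + 0 + b.0) | b.(0 + 0) | ··b··> q1, ··b··> q2
  q1 = (0 + 0 + b.0) | (0 + 0) | ··b··> q3
  q2 = 0 | b.(0 + 0) | ··b··> q3
  q3 = 0 | (0 + 0) | (no moves)
Coarsest stable partition (strong bisimilarity classes):
  B0 = {p0, q0}
  B1 = {p1, p2, q1, q2}
  B2 = {p3, q3}
p0 ∈ B0, q0 ∈ B0 → same block
Bisimilar ⇒ trace-equivalent.

trace-equivalent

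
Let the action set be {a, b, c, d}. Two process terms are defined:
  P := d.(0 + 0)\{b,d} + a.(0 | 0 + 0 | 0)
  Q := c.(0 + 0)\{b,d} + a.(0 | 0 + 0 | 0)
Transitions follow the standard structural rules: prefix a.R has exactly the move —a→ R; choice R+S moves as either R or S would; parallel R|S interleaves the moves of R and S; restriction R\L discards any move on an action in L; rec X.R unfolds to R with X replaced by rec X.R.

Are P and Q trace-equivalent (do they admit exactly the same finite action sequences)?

LTS(P): 3 reachable states
  p0 = d.(0 + 0)\{b,d} + a.(0 | 0 + 0 | 0) → ··a··> p1, ··d··> p2
  p1 = 0 | 0 + 0 | 0 → stopped
  p2 = (0 + 0)\{b,d} → stopped
LTS(Q): 3 reachable states
  q0 = c.(0 + 0)\{b,d} + a.(0 | 0 + 0 | 0) → ··a··> q1, ··c··> q2
  q1 = 0 | 0 + 0 | 0 → stopped
  q2 = (0 + 0)\{b,d} → stopped
Run σ = ⟨d⟩ on P: start {p0}
  after d @ step 1: {p2}
  — P admits the full trace.
Run σ = ⟨d⟩ on Q: start {q0}
  after d @ step 1: ∅  — Q cannot continue

traces(P) ≠ traces(Q) — witness ⟨d⟩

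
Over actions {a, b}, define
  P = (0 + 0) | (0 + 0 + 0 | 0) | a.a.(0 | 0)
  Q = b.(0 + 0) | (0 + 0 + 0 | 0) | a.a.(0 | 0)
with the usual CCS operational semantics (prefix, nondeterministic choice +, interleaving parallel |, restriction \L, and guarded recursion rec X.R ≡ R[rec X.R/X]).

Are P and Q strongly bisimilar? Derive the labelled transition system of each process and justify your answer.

Reachable graph of P (3 states):
  s0 = (0 + 0) | (0 + 0 + 0 | 0) | a.a.(0 | 0) has moves —a→ s1
  s1 = (0 + 0) | (0 + 0 + 0 | 0) | a.(0 | 0) has moves —a→ s2
  s2 = (0 + 0) | (0 + 0 + 0 | 0) | (0 | 0) has moves ·
Reachable graph of Q (6 states):
  t0 = b.(0 + 0) | (0 + 0 + 0 | 0) | a.a.(0 | 0) has moves —a→ t1, —b→ t2
  t1 = b.(0 + 0) | (0 + 0 + 0 | 0) | a.(0 | 0) has moves —a→ t3, —b→ t4
  t2 = (0 + 0) | (0 + 0 + 0 | 0) | a.a.(0 | 0) has moves —a→ t4
  t3 = b.(0 + 0) | (0 + 0 + 0 | 0) | (0 | 0) has moves —b→ t5
  t4 = (0 + 0) | (0 + 0 + 0 | 0) | a.(0 | 0) has moves —a→ t5
  t5 = (0 + 0) | (0 + 0 + 0 | 0) | (0 | 0) has moves ·
Partition-refinement fixed point:
  B0 = {s0, t2}
  B1 = {s1, t4}
  B2 = {s2, t5}
  B3 = {t0}
  B4 = {t1}
  B5 = {t3}
s0 ∈ B0, t0 ∈ B3 → different blocks

not bisimilar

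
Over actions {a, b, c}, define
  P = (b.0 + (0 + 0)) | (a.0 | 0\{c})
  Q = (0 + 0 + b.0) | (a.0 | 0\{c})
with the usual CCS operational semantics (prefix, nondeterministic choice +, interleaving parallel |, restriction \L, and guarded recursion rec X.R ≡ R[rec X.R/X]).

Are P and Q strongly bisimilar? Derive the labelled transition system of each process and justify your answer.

P ~ Q

LTS(P): 4 reachable states
  p0 = (b.0 + (0 + 0)) | (a.0 | 0\{c}) has moves —a→ p1, —b→ p2
  p1 = (b.0 + (0 + 0)) | (0 | 0\{c}) has moves —b→ p3
  p2 = 0 | (a.0 | 0\{c}) has moves —a→ p3
  p3 = 0 | (0 | 0\{c}) has moves stopped
LTS(Q): 4 reachable states
  q0 = (0 + 0 + b.0) | (a.0 | 0\{c}) has moves —a→ q1, —b→ q2
  q1 = (0 + 0 + b.0) | (0 | 0\{c}) has moves —b→ q3
  q2 = 0 | (a.0 | 0\{c}) has moves —a→ q3
  q3 = 0 | (0 | 0\{c}) has moves stopped
Partition-refinement fixed point:
  B0 = {p0, q0}
  B1 = {p1, q1}
  B2 = {p3, q3}
  B3 = {p2, q2}
p0 ∈ B0, q0 ∈ B0 → same block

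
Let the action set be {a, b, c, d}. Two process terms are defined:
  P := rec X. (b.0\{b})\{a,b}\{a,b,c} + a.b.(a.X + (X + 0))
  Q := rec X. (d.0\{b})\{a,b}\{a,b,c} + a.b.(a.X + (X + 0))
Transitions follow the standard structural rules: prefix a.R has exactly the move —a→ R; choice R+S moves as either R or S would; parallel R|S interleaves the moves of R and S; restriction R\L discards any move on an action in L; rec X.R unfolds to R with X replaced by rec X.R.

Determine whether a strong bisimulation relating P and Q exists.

LTS(P): 3 reachable states
  m0 = rec X. (b.0\{b})\{a,b}\{a,b,c} + a.b.(a.X + (X + 0)) :: -a-> m1
  m1 = b.(a.(rec X. (b.0\{b})\{a,b}\{a,b,c} + a.b.(a.X + (X + 0))) + ((rec X. (b.0\{b})\{a,b}\{a,b,c} + a.b.(a.X + (X + 0))) + 0)) :: -b-> m2
  m2 = a.(rec X. (b.0\{b})\{a,b}\{a,b,c} + a.b.(a.X + (X + 0))) + ((rec X. (b.0\{b})\{a,b}\{a,b,c} + a.b.(a.X + (X + 0))) + 0) :: -a-> m0, -a-> m1
LTS(Q): 4 reachable states
  n0 = rec X. (d.0\{b})\{a,b}\{a,b,c} + a.b.(a.X + (X + 0)) :: -a-> n1, -d-> n2
  n1 = b.(a.(rec X. (d.0\{b})\{a,b}\{a,b,c} + a.b.(a.X + (X + 0))) + ((rec X. (d.0\{b})\{a,b}\{a,b,c} + a.b.(a.X + (X + 0))) + 0)) :: -b-> n3
  n2 = 0\{b}\{a,b}\{a,b,c} :: stopped
  n3 = a.(rec X. (d.0\{b})\{a,b}\{a,b,c} + a.b.(a.X + (X + 0))) + ((rec X. (d.0\{b})\{a,b}\{a,b,c} + a.b.(a.X + (X + 0))) + 0) :: -a-> n0, -a-> n1, -d-> n2
Partition-refinement fixed point:
  B0 = {m0}
  B1 = {m1}
  B2 = {m2}
  B3 = {n0}
  B4 = {n2}
  B5 = {n1}
  B6 = {n3}
m0 ∈ B0, n0 ∈ B3 → different blocks

not bisimilar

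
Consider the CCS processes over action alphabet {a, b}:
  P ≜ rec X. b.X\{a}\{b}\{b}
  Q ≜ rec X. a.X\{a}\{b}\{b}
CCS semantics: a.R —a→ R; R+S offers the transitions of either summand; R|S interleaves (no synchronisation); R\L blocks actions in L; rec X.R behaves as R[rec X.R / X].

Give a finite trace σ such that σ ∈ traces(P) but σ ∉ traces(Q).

P's transition system — 2 states:
  u0 = rec X. b.X\{a}\{b}\{b} :: ··b··> u1
  u1 = (rec X. b.X\{a}\{b}\{b})\{a}\{b}\{b} :: ·
Q's transition system — 2 states:
  v0 = rec X. a.X\{a}\{b}\{b} :: ··a··> v1
  v1 = (rec X. a.X\{a}\{b}\{b})\{a}\{b}\{b} :: ·
Trace ⟨b⟩ through P, begin at {u0}:
  step 1 (b): {u1}
  P completes σ.
Trace ⟨b⟩ through Q, begin at {v0}:
  step 1 (b): ∅ (Q stuck)

b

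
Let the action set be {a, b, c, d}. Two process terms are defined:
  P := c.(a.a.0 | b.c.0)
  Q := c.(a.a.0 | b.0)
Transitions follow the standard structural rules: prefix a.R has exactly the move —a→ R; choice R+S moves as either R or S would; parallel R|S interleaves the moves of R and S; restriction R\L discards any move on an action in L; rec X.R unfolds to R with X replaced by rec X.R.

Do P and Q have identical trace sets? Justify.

P's transition system — 10 states:
  s0 = c.(a.a.0 | b.c.0) :: =c=> s1
  s1 = a.a.0 | b.c.0 :: =a=> s2, =b=> s3
  s2 = a.0 | b.c.0 :: =a=> s4, =b=> s5
  s3 = a.a.0 | c.0 :: =a=> s5, =c=> s6
  s4 = 0 | b.c.0 :: =b=> s7
  s5 = a.0 | c.0 :: =a=> s7, =c=> s8
  s6 = a.a.0 | 0 :: =a=> s8
  s7 = 0 | c.0 :: =c=> s9
  s8 = a.0 | 0 :: =a=> s9
  s9 = 0 | 0 :: (no moves)
Q's transition system — 7 states:
  t0 = c.(a.a.0 | b.0) :: =c=> t1
  t1 = a.a.0 | b.0 :: =a=> t2, =b=> t3
  t2 = a.0 | b.0 :: =a=> t4, =b=> t5
  t3 = a.a.0 | 0 :: =a=> t5
  t4 = 0 | b.0 :: =b=> t6
  t5 = a.0 | 0 :: =a=> t6
  t6 = 0 | 0 :: (no moves)
Run σ = ⟨cbc⟩ on P: start {s0}
  step 1 (c): {s1}
  step 2 (b): {s3}
  step 3 (c): {s6}
  P completes σ.
Run σ = ⟨cbc⟩ on Q: start {t0}
  step 1 (c): {t1}
  step 2 (b): {t3}
  step 3 (c): ∅ (Q stuck)

traces(P) ≠ traces(Q) — witness ⟨cbc⟩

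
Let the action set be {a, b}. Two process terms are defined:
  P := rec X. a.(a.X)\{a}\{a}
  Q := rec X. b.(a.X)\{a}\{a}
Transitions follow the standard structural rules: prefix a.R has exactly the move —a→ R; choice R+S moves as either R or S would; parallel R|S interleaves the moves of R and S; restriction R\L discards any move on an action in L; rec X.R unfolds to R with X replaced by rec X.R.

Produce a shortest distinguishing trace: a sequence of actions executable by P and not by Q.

a

Reachable graph of P (2 states):
  p0 = rec X. a.(a.X)\{a}\{a} :: ··a··> p1
  p1 = (a.(rec X. a.(a.X)\{a}\{a}))\{a}\{a} :: stopped
Reachable graph of Q (2 states):
  q0 = rec X. b.(a.X)\{a}\{a} :: ··b··> q1
  q1 = (a.(rec X. b.(a.X)\{a}\{a}))\{a}\{a} :: stopped
Run σ = ⟨a⟩ on P: start {p0}
  after a @ step 1: {p1}
  — P admits the full trace.
Run σ = ⟨a⟩ on Q: start {q0}
  after a @ step 1: ∅  — Q cannot continue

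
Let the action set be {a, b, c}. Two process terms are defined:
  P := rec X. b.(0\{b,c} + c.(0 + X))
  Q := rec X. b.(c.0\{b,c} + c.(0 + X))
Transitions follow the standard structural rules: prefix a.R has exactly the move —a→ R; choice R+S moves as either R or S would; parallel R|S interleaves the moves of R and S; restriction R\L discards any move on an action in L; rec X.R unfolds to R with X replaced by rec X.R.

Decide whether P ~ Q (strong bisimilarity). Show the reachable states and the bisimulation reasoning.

LTS(P): 3 reachable states
  u0 = rec X. b.(0\{b,c} + c.(0 + X)) | -b-> u1
  u1 = 0\{b,c} + c.(0 + (rec X. b.(0\{b,c} + c.(0 + X)))) | -c-> u2
  u2 = 0 + (rec X. b.(0\{b,c} + c.(0 + X))) | -b-> u1
LTS(Q): 4 reachable states
  v0 = rec X. b.(c.0\{b,c} + c.(0 + X)) | -b-> v1
  v1 = c.0\{b,c} + c.(0 + (rec X. b.(c.0\{b,c} + c.(0 + X)))) | -c-> v2, -c-> v3
  v2 = 0 + (rec X. b.(c.0\{b,c} + c.(0 + X))) | -b-> v1
  v3 = 0\{b,c} | stopped
Coarsest stable partition (strong bisimilarity classes):
  B0 = {u0, u2}
  B1 = {u1}
  B2 = {v0, v2}
  B3 = {v1}
  B4 = {v3}
u0 ∈ B0, v0 ∈ B2 → different blocks

NO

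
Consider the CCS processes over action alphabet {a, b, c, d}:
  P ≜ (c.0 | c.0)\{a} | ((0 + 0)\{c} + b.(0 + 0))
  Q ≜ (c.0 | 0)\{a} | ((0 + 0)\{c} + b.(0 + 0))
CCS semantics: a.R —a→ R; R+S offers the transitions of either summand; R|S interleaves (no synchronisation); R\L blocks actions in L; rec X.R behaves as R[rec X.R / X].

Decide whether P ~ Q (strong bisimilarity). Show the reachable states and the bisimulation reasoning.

P ≁ Q

Reachable graph of P (8 states):
  u0 = (c.0 | c.0)\{a} | ((0 + 0)\{c} + b.(0 + 0)) | -b-> u1, -c-> u2, -c-> u3
  u1 = (c.0 | c.0)\{a} | (0 + 0) | -c-> u4, -c-> u5
  u2 = (0 | c.0)\{a} | ((0 + 0)\{c} + b.(0 + 0)) | -b-> u4, -c-> u6
  u3 = (c.0 | 0)\{a} | ((0 + 0)\{c} + b.(0 + 0)) | -b-> u5, -c-> u6
  u4 = (0 | c.0)\{a} | (0 + 0) | -c-> u7
  u5 = (c.0 | 0)\{a} | (0 + 0) | -c-> u7
  u6 = (0 | 0)\{a} | ((0 + 0)\{c} + b.(0 + 0)) | -b-> u7
  u7 = (0 | 0)\{a} | (0 + 0) | ∅
Reachable graph of Q (4 states):
  v0 = (c.0 | 0)\{a} | ((0 + 0)\{c} + b.(0 + 0)) | -b-> v1, -c-> v2
  v1 = (c.0 | 0)\{a} | (0 + 0) | -c-> v3
  v2 = (0 | 0)\{a} | ((0 + 0)\{c} + b.(0 + 0)) | -b-> v3
  v3 = (0 | 0)\{a} | (0 + 0) | ∅
Coarsest stable partition (strong bisimilarity classes):
  B0 = {u0}
  B1 = {u1}
  B2 = {u4, u5, v1}
  B3 = {u7, v3}
  B4 = {u2, u3, v0}
  B5 = {u6, v2}
u0 ∈ B0, v0 ∈ B4 → different blocks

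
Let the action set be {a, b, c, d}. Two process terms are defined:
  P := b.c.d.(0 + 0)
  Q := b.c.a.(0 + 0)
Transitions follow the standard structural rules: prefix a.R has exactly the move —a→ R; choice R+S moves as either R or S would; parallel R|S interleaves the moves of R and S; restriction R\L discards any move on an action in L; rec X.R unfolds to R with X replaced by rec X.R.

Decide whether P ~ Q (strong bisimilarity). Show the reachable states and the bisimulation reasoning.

not bisimilar

Reachable graph of P (4 states):
  s0 = b.c.d.(0 + 0) has moves =b=> s1
  s1 = c.d.(0 + 0) has moves =c=> s2
  s2 = d.(0 + 0) has moves =d=> s3
  s3 = 0 + 0 has moves (no moves)
Reachable graph of Q (4 states):
  t0 = b.c.a.(0 + 0) has moves =b=> t1
  t1 = c.a.(0 + 0) has moves =c=> t2
  t2 = a.(0 + 0) has moves =a=> t3
  t3 = 0 + 0 has moves (no moves)
Coarsest stable partition (strong bisimilarity classes):
  B0 = {s0}
  B1 = {s1}
  B2 = {s2}
  B3 = {s3, t3}
  B4 = {t0}
  B5 = {t1}
  B6 = {t2}
s0 ∈ B0, t0 ∈ B4 → different blocks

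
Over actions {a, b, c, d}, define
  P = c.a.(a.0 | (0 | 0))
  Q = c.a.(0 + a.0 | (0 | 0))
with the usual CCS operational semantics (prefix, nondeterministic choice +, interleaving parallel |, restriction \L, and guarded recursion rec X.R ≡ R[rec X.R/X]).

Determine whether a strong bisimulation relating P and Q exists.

YES

LTS(P): 4 reachable states
  p0 = c.a.(a.0 | (0 | 0)) :: =c=> p1
  p1 = a.(a.0 | (0 | 0)) :: =a=> p2
  p2 = a.0 | (0 | 0) :: =a=> p3
  p3 = 0 | (0 | 0) :: (no moves)
LTS(Q): 4 reachable states
  q0 = c.a.(0 + a.0 | (0 | 0)) :: =c=> q1
  q1 = a.(0 + a.0 | (0 | 0)) :: =a=> q2
  q2 = 0 + a.0 | (0 | 0) :: =a=> q3
  q3 = 0 | (0 | 0) :: (no moves)
Bisimilarity quotient blocks:
  B0 = {p0, q0}
  B1 = {p1, q1}
  B2 = {p2, q2}
  B3 = {p3, q3}
p0 ∈ B0, q0 ∈ B0 → same block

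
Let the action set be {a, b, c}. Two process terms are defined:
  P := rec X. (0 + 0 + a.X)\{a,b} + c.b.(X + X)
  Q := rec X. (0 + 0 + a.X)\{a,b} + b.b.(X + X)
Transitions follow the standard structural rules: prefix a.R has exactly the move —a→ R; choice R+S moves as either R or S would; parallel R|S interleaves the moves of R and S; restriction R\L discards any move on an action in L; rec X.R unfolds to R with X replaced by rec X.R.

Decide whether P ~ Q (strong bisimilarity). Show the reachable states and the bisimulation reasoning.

P ≁ Q

LTS(P): 3 reachable states
  p0 = rec X. (0 + 0 + a.X)\{a,b} + c.b.(X + X) → -c-> p1
  p1 = b.((rec X. (0 + 0 + a.X)\{a,b} + c.b.(X + X)) + (rec X. (0 + 0 + a.X)\{a,b} + c.b.(X + X))) → -b-> p2
  p2 = (rec X. (0 + 0 + a.X)\{a,b} + c.b.(X + X)) + (rec X. (0 + 0 + a.X)\{a,b} + c.b.(X + X)) → -c-> p1
LTS(Q): 3 reachable states
  q0 = rec X. (0 + 0 + a.X)\{a,b} + b.b.(X + X) → -b-> q1
  q1 = b.((rec X. (0 + 0 + a.X)\{a,b} + b.b.(X + X)) + (rec X. (0 + 0 + a.X)\{a,b} + b.b.(X + X))) → -b-> q2
  q2 = (rec X. (0 + 0 + a.X)\{a,b} + b.b.(X + X)) + (rec X. (0 + 0 + a.X)\{a,b} + b.b.(X + X)) → -b-> q1
Coarsest stable partition (strong bisimilarity classes):
  B0 = {p0, p2}
  B1 = {p1}
  B2 = {q0, q1, q2}
p0 ∈ B0, q0 ∈ B2 → different blocks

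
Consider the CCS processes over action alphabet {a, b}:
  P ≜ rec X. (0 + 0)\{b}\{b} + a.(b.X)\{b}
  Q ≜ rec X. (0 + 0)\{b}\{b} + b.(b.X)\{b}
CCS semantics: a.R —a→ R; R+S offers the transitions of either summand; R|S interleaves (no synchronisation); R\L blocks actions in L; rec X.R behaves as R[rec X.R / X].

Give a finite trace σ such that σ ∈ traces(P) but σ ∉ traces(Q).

P's transition system — 2 states:
  s0 = rec X. (0 + 0)\{b}\{b} + a.(b.X)\{b} :: --a--▸ s1
  s1 = (b.(rec X. (0 + 0)\{b}\{b} + a.(b.X)\{b}))\{b} :: stopped
Q's transition system — 2 states:
  t0 = rec X. (0 + 0)\{b}\{b} + b.(b.X)\{b} :: --b--▸ t1
  t1 = (b.(rec X. (0 + 0)\{b}\{b} + b.(b.X)\{b}))\{b} :: stopped
Trace ⟨a⟩ through P, begin at {s0}:
  step 1 (a): {s1}
  ✓ P
Trace ⟨a⟩ through Q, begin at {t0}:
  step 1 (a): ∅  — Q cannot continue

a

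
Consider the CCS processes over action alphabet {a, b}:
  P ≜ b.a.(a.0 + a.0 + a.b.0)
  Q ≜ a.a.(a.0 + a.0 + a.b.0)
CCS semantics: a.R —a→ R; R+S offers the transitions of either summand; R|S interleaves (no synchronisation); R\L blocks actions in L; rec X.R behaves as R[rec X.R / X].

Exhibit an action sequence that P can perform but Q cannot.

P's transition system — 5 states:
  m0 = b.a.(a.0 + a.0 + a.b.0) :: -b-> m1
  m1 = a.(a.0 + a.0 + a.b.0) :: -a-> m2
  m2 = a.0 + a.0 + a.b.0 :: -a-> m3, -a-> m4
  m3 = 0 :: stopped
  m4 = b.0 :: -b-> m3
Q's transition system — 5 states:
  n0 = a.a.(a.0 + a.0 + a.b.0) :: -a-> n1
  n1 = a.(a.0 + a.0 + a.b.0) :: -a-> n2
  n2 = a.0 + a.0 + a.b.0 :: -a-> n3, -a-> n4
  n3 = 0 :: stopped
  n4 = b.0 :: -b-> n3
Executing b from P (initial set {m0}):
  [1] b ⇒ {m1}
  — P admits the full trace.
Executing b from Q (initial set {n0}):
  [1] b ⇒ no successor for Q

b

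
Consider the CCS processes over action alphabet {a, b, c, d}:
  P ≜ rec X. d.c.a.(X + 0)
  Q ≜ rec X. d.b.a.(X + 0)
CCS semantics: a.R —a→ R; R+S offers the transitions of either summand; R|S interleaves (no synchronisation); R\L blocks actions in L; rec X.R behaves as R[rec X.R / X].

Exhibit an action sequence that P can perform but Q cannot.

Reachable graph of P (4 states):
  p0 = rec X. d.c.a.(X + 0) | —d→ p1
  p1 = c.a.((rec X. d.c.a.(X + 0)) + 0) | —c→ p2
  p2 = a.((rec X. d.c.a.(X + 0)) + 0) | —a→ p3
  p3 = (rec X. d.c.a.(X + 0)) + 0 | —d→ p1
Reachable graph of Q (4 states):
  q0 = rec X. d.b.a.(X + 0) | —d→ q1
  q1 = b.a.((rec X. d.b.a.(X + 0)) + 0) | —b→ q2
  q2 = a.((rec X. d.b.a.(X + 0)) + 0) | —a→ q3
  q3 = (rec X. d.b.a.(X + 0)) + 0 | —d→ q1
Run σ = ⟨dc⟩ on P: start {p0}
  [1] d ⇒ {p1}
  [2] c ⇒ {p2}
  P completes σ.
Run σ = ⟨dc⟩ on Q: start {q0}
  [1] d ⇒ {q1}
  [2] c ⇒ no successor for Q

dc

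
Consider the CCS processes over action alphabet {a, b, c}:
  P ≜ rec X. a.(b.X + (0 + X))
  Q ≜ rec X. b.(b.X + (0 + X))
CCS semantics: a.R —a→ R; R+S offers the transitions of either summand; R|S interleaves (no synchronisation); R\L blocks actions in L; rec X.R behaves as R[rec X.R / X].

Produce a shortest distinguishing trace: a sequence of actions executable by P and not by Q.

LTS(P): 2 reachable states
  s0 = rec X. a.(b.X + (0 + X)) has moves --a--▸ s1
  s1 = b.(rec X. a.(b.X + (0 + X))) + (0 + (rec X. a.(b.X + (0 + X)))) has moves --a--▸ s1, --b--▸ s0
LTS(Q): 2 reachable states
  t0 = rec X. b.(b.X + (0 + X)) has moves --b--▸ t1
  t1 = b.(rec X. b.(b.X + (0 + X))) + (0 + (rec X. b.(b.X + (0 + X)))) has moves --b--▸ t0, --b--▸ t1
Run σ = ⟨a⟩ on P: start {s0}
  step 1 (a): {s1}
  ✓ P
Run σ = ⟨a⟩ on Q: start {t0}
  step 1 (a): ∅  — Q cannot continue

a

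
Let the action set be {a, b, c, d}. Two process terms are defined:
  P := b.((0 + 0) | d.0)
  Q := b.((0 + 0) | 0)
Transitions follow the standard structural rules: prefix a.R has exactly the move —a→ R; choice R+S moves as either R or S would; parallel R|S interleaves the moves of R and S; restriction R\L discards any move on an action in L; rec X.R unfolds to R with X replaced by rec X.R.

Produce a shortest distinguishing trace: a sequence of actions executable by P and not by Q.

P's transition system — 3 states:
  u0 = b.((0 + 0) | d.0) ⊢ ··b··> u1
  u1 = (0 + 0) | d.0 ⊢ ··d··> u2
  u2 = (0 + 0) | 0 ⊢ (no moves)
Q's transition system — 2 states:
  v0 = b.((0 + 0) | 0) ⊢ ··b··> v1
  v1 = (0 + 0) | 0 ⊢ (no moves)
Executing bd from P (initial set {u0}):
  [1] b ⇒ {u1}
  [2] d ⇒ {u2}
  ✓ P
Executing bd from Q (initial set {v0}):
  [1] b ⇒ {v1}
  [2] d ⇒ ∅  — Q cannot continue

bd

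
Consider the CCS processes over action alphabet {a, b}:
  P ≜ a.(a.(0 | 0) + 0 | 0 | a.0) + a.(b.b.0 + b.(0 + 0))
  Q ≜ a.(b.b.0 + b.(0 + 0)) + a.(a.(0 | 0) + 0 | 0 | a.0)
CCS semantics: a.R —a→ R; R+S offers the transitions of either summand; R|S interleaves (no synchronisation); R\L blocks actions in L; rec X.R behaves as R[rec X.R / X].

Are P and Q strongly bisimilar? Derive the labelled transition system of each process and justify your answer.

YES

LTS(P): 8 reachable states
  p0 = a.(a.(0 | 0) + 0 | 0 | a.0) + a.(b.b.0 + b.(0 + 0)) :: --a--▸ p1, --a--▸ p2
  p1 = a.(0 | 0) + 0 | 0 | a.0 :: --a--▸ p3, --a--▸ p4
  p2 = b.b.0 + b.(0 + 0) :: --b--▸ p5, --b--▸ p6
  p3 = 0 | 0 :: ∅
  p4 = 0 | 0 | 0 :: ∅
  p5 = 0 + 0 :: ∅
  p6 = b.0 :: --b--▸ p7
  p7 = 0 :: ∅
LTS(Q): 8 reachable states
  q0 = a.(b.b.0 + b.(0 + 0)) + a.(a.(0 | 0) + 0 | 0 | a.0) :: --a--▸ q1, --a--▸ q2
  q1 = a.(0 | 0) + 0 | 0 | a.0 :: --a--▸ q3, --a--▸ q4
  q2 = b.b.0 + b.(0 + 0) :: --b--▸ q5, --b--▸ q6
  q3 = 0 | 0 :: ∅
  q4 = 0 | 0 | 0 :: ∅
  q5 = 0 + 0 :: ∅
  q6 = b.0 :: --b--▸ q7
  q7 = 0 :: ∅
Bisimilarity quotient blocks:
  B0 = {p0, q0}
  B1 = {p1, q1}
  B2 = {p3, p4, p5, p7, q3, q4, q5, q7}
  B3 = {p2, q2}
  B4 = {p6, q6}
p0 ∈ B0, q0 ∈ B0 → same block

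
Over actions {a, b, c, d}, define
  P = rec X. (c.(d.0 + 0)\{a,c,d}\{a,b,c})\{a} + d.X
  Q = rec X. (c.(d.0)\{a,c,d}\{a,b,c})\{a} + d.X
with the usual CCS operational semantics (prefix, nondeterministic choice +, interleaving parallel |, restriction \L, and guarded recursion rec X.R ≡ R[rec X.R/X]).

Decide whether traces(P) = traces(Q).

P's transition system — 2 states:
  s0 = rec X. (c.(d.0 + 0)\{a,c,d}\{a,b,c})\{a} + d.X → ··c··> s1, ··d··> s0
  s1 = (d.0 + 0)\{a,c,d}\{a,b,c}\{a} → ·
Q's transition system — 2 states:
  t0 = rec X. (c.(d.0)\{a,c,d}\{a,b,c})\{a} + d.X → ··c··> t1, ··d··> t0
  t1 = (d.0)\{a,c,d}\{a,b,c}\{a} → ·
Bisimilarity quotient blocks:
  B0 = {s0, t0}
  B1 = {s1, t1}
s0 ∈ B0, t0 ∈ B0 → same block
Bisimilar ⇒ trace-equivalent.

YES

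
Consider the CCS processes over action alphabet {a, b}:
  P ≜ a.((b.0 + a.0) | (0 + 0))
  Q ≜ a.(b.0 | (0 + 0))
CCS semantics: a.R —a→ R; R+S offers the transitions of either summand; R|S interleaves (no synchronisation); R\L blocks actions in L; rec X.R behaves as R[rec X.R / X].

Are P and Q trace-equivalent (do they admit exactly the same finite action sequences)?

NO — witness ⟨aa⟩

Reachable graph of P (3 states):
  u0 = a.((b.0 + a.0) | (0 + 0)) → =a=> u1
  u1 = (b.0 + a.0) | (0 + 0) → =a=> u2, =b=> u2
  u2 = 0 | (0 + 0) → stopped
Reachable graph of Q (3 states):
  v0 = a.(b.0 | (0 + 0)) → =a=> v1
  v1 = b.0 | (0 + 0) → =b=> v2
  v2 = 0 | (0 + 0) → stopped
Trace ⟨aa⟩ through P, begin at {u0}:
  [1] a ⇒ {u1}
  [2] a ⇒ {u2}
  ✓ P
Trace ⟨aa⟩ through Q, begin at {v0}:
  [1] a ⇒ {v1}
  [2] a ⇒ ∅ (Q stuck)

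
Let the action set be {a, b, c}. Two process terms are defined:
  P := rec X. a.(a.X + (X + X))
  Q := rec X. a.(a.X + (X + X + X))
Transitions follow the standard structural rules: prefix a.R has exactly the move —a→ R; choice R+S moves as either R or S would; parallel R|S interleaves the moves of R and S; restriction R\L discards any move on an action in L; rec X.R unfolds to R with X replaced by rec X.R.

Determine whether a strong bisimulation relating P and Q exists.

bisimilar

LTS(P): 2 reachable states
  p0 = rec X. a.(a.X + (X + X)) ⊢ -a-> p1
  p1 = a.(rec X. a.(a.X + (X + X))) + ((rec X. a.(a.X + (X + X))) + (rec X. a.(a.X + (X + X)))) ⊢ -a-> p0, -a-> p1
LTS(Q): 2 reachable states
  q0 = rec X. a.(a.X + (X + X + X)) ⊢ -a-> q1
  q1 = a.(rec X. a.(a.X + (X + X + X))) + ((rec X. a.(a.X + (X + X + X))) + (rec X. a.(a.X + (X + X + X))) + (rec X. a.(a.X + (X + X + X)))) ⊢ -a-> q0, -a-> q1
Partition-refinement fixed point:
  B0 = {p0, p1, q0, q1}
p0 ∈ B0, q0 ∈ B0 → same block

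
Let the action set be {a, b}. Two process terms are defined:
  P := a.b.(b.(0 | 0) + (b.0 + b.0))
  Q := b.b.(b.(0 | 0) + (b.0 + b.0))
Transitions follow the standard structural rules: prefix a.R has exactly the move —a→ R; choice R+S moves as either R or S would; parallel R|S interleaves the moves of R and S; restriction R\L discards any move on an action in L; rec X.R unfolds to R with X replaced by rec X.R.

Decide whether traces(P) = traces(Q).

NO — witness ⟨a⟩

Reachable graph of P (5 states):
  p0 = a.b.(b.(0 | 0) + (b.0 + b.0)) ⊢ -a-> p1
  p1 = b.(b.(0 | 0) + (b.0 + b.0)) ⊢ -b-> p2
  p2 = b.(0 | 0) + (b.0 + b.0) ⊢ -b-> p3, -b-> p4
  p3 = 0 ⊢ ∅
  p4 = 0 | 0 ⊢ ∅
Reachable graph of Q (5 states):
  q0 = b.b.(b.(0 | 0) + (b.0 + b.0)) ⊢ -b-> q1
  q1 = b.(b.(0 | 0) + (b.0 + b.0)) ⊢ -b-> q2
  q2 = b.(0 | 0) + (b.0 + b.0) ⊢ -b-> q3, -b-> q4
  q3 = 0 ⊢ ∅
  q4 = 0 | 0 ⊢ ∅
Executing a from P (initial set {p0}):
  after a @ step 1: {p1}
  — P admits the full trace.
Executing a from Q (initial set {q0}):
  after a @ step 1: ∅  — Q cannot continue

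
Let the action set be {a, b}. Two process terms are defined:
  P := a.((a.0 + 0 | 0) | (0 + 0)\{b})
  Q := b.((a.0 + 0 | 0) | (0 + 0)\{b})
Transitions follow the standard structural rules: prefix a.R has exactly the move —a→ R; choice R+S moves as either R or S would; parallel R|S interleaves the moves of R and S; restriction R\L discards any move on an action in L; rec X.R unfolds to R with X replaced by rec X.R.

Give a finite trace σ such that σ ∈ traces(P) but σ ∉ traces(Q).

LTS(P): 3 reachable states
  m0 = a.((a.0 + 0 | 0) | (0 + 0)\{b}) → =a=> m1
  m1 = (a.0 + 0 | 0) | (0 + 0)\{b} → =a=> m2
  m2 = 0 | (0 + 0)\{b} → stopped
LTS(Q): 3 reachable states
  n0 = b.((a.0 + 0 | 0) | (0 + 0)\{b}) → =b=> n1
  n1 = (a.0 + 0 | 0) | (0 + 0)\{b} → =a=> n2
  n2 = 0 | (0 + 0)\{b} → stopped
Run σ = ⟨a⟩ on P: start {m0}
  step 1 (a): {m1}
  — P admits the full trace.
Run σ = ⟨a⟩ on Q: start {n0}
  step 1 (a): no successor for Q

a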